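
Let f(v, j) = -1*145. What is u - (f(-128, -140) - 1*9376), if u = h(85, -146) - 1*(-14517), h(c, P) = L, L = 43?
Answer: 24081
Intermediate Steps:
h(c, P) = 43
f(v, j) = -145
u = 14560 (u = 43 - 1*(-14517) = 43 + 14517 = 14560)
u - (f(-128, -140) - 1*9376) = 14560 - (-145 - 1*9376) = 14560 - (-145 - 9376) = 14560 - 1*(-9521) = 14560 + 9521 = 24081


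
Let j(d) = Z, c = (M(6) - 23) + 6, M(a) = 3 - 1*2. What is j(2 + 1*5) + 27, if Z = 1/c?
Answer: 431/16 ≈ 26.938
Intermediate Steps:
M(a) = 1 (M(a) = 3 - 2 = 1)
c = -16 (c = (1 - 23) + 6 = -22 + 6 = -16)
Z = -1/16 (Z = 1/(-16) = -1/16 ≈ -0.062500)
j(d) = -1/16
j(2 + 1*5) + 27 = -1/16 + 27 = 431/16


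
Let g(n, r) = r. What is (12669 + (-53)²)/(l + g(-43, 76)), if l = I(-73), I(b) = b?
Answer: 15478/3 ≈ 5159.3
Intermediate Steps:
l = -73
(12669 + (-53)²)/(l + g(-43, 76)) = (12669 + (-53)²)/(-73 + 76) = (12669 + 2809)/3 = 15478*(⅓) = 15478/3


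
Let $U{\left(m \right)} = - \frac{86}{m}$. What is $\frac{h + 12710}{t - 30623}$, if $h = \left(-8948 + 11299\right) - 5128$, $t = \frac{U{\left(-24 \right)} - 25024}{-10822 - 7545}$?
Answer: $- \frac{2189272932}{6749131447} \approx -0.32438$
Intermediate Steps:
$t = \frac{300245}{220404}$ ($t = \frac{- \frac{86}{-24} - 25024}{-10822 - 7545} = \frac{\left(-86\right) \left(- \frac{1}{24}\right) - 25024}{-18367} = \left(\frac{43}{12} - 25024\right) \left(- \frac{1}{18367}\right) = \left(- \frac{300245}{12}\right) \left(- \frac{1}{18367}\right) = \frac{300245}{220404} \approx 1.3622$)
$h = -2777$ ($h = 2351 - 5128 = -2777$)
$\frac{h + 12710}{t - 30623} = \frac{-2777 + 12710}{\frac{300245}{220404} - 30623} = \frac{9933}{- \frac{6749131447}{220404}} = 9933 \left(- \frac{220404}{6749131447}\right) = - \frac{2189272932}{6749131447}$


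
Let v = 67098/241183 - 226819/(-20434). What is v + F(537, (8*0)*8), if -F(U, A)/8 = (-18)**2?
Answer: -12718164262415/4928333422 ≈ -2580.6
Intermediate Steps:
v = 56075967409/4928333422 (v = 67098*(1/241183) - 226819*(-1/20434) = 67098/241183 + 226819/20434 = 56075967409/4928333422 ≈ 11.378)
F(U, A) = -2592 (F(U, A) = -8*(-18)**2 = -8*324 = -2592)
v + F(537, (8*0)*8) = 56075967409/4928333422 - 2592 = -12718164262415/4928333422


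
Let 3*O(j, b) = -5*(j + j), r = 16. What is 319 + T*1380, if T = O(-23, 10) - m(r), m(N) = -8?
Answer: 117159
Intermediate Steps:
O(j, b) = -10*j/3 (O(j, b) = (-5*(j + j))/3 = (-10*j)/3 = -10*j/3)
T = 254/3 (T = -10/3*(-23) - 1*(-8) = 230/3 + 8 = 254/3 ≈ 84.667)
319 + T*1380 = 319 + (254/3)*1380 = 319 + 116840 = 117159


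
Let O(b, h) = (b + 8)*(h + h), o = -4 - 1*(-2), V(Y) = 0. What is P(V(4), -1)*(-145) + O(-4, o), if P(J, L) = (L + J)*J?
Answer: -16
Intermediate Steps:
o = -2 (o = -4 + 2 = -2)
P(J, L) = J*(J + L) (P(J, L) = (J + L)*J = J*(J + L))
O(b, h) = 2*h*(8 + b) (O(b, h) = (8 + b)*(2*h) = 2*h*(8 + b))
P(V(4), -1)*(-145) + O(-4, o) = (0*(0 - 1))*(-145) + 2*(-2)*(8 - 4) = (0*(-1))*(-145) + 2*(-2)*4 = 0*(-145) - 16 = 0 - 16 = -16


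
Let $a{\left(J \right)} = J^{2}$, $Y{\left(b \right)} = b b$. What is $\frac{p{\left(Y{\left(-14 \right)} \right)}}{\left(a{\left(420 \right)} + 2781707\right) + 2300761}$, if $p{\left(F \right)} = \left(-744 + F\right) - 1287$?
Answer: $- \frac{1835}{5258868} \approx -0.00034893$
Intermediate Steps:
$Y{\left(b \right)} = b^{2}$
$p{\left(F \right)} = -2031 + F$ ($p{\left(F \right)} = \left(-744 + F\right) - 1287 = -2031 + F$)
$\frac{p{\left(Y{\left(-14 \right)} \right)}}{\left(a{\left(420 \right)} + 2781707\right) + 2300761} = \frac{-2031 + \left(-14\right)^{2}}{\left(420^{2} + 2781707\right) + 2300761} = \frac{-2031 + 196}{\left(176400 + 2781707\right) + 2300761} = - \frac{1835}{2958107 + 2300761} = - \frac{1835}{5258868}$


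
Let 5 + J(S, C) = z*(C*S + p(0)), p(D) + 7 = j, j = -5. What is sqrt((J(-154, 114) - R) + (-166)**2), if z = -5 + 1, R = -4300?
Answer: 3*sqrt(11347) ≈ 319.57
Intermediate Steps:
p(D) = -12 (p(D) = -7 - 5 = -12)
z = -4
J(S, C) = 43 - 4*C*S (J(S, C) = -5 - 4*(C*S - 12) = -5 - 4*(-12 + C*S) = -5 + (48 - 4*C*S) = 43 - 4*C*S)
sqrt((J(-154, 114) - R) + (-166)**2) = sqrt(((43 - 4*114*(-154)) - 1*(-4300)) + (-166)**2) = sqrt(((43 + 70224) + 4300) + 27556) = sqrt((70267 + 4300) + 27556) = sqrt(74567 + 27556) = sqrt(102123) = 3*sqrt(11347)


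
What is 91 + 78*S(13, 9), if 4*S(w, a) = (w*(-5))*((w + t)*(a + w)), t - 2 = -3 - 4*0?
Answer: -334529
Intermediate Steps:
t = -1 (t = 2 + (-3 - 4*0) = 2 + (-3 + 0) = 2 - 3 = -1)
S(w, a) = -5*w*(-1 + w)*(a + w)/4 (S(w, a) = ((w*(-5))*((w - 1)*(a + w)))/4 = ((-5*w)*((-1 + w)*(a + w)))/4 = (-5*w*(-1 + w)*(a + w))/4 = -5*w*(-1 + w)*(a + w)/4)
91 + 78*S(13, 9) = 91 + 78*((5/4)*13*(9 + 13 - 1*13**2 - 1*9*13)) = 91 + 78*((5/4)*13*(9 + 13 - 1*169 - 117)) = 91 + 78*((5/4)*13*(9 + 13 - 169 - 117)) = 91 + 78*((5/4)*13*(-264)) = 91 + 78*(-4290) = 91 - 334620 = -334529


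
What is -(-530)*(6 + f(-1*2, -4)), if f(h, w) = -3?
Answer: 1590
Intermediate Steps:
-(-530)*(6 + f(-1*2, -4)) = -(-530)*(6 - 3) = -(-530)*3 = -53*(-30) = 1590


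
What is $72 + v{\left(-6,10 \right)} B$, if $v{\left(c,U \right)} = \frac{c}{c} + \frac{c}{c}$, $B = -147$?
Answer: $-222$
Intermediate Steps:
$v{\left(c,U \right)} = 2$ ($v{\left(c,U \right)} = 1 + 1 = 2$)
$72 + v{\left(-6,10 \right)} B = 72 + 2 \left(-147\right) = 72 - 294 = -222$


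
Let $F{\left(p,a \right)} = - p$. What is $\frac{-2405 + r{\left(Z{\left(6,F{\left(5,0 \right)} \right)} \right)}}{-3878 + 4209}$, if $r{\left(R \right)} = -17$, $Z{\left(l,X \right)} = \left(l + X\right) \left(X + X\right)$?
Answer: $- \frac{2422}{331} \approx -7.3172$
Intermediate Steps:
$Z{\left(l,X \right)} = 2 X \left(X + l\right)$ ($Z{\left(l,X \right)} = \left(X + l\right) 2 X = 2 X \left(X + l\right)$)
$\frac{-2405 + r{\left(Z{\left(6,F{\left(5,0 \right)} \right)} \right)}}{-3878 + 4209} = \frac{-2405 - 17}{-3878 + 4209} = - \frac{2422}{331}$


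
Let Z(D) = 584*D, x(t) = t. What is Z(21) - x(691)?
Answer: 11573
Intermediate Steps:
Z(21) - x(691) = 584*21 - 1*691 = 12264 - 691 = 11573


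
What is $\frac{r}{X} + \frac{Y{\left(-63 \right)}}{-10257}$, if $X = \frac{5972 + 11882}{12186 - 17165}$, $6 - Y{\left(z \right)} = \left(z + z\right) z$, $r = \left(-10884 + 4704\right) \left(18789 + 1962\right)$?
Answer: $\frac{1091537715411578}{30521413} \approx 3.5763 \cdot 10^{7}$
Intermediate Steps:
$r = -128241180$ ($r = \left(-6180\right) 20751 = -128241180$)
$Y{\left(z \right)} = 6 - 2 z^{2}$ ($Y{\left(z \right)} = 6 - \left(z + z\right) z = 6 - 2 z z = 6 - 2 z^{2}$)
$X = - \frac{17854}{4979}$ ($X = \frac{17854}{-4979} = 17854 \left(- \frac{1}{4979}\right) = - \frac{17854}{4979} \approx -3.5859$)
$\frac{r}{X} + \frac{Y{\left(-63 \right)}}{-10257} = - \frac{128241180}{- \frac{17854}{4979}} + \frac{6 - 2 \left(-63\right)^{2}}{-10257} = \left(-128241180\right) \left(- \frac{4979}{17854}\right) + \left(6 - 7938\right) \left(- \frac{1}{10257}\right) = \frac{319256417610}{8927} + \left(6 - 7938\right) \left(- \frac{1}{10257}\right) = \frac{319256417610}{8927} - - \frac{2644}{3419} = \frac{319256417610}{8927} + \frac{2644}{3419} = \frac{1091537715411578}{30521413}$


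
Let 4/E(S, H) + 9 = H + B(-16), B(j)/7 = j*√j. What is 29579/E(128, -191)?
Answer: -1478950 - 3312848*I ≈ -1.479e+6 - 3.3128e+6*I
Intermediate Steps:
B(j) = 7*j^(3/2) (B(j) = 7*(j*√j) = 7*j^(3/2))
E(S, H) = 4/(-9 + H - 448*I) (E(S, H) = 4/(-9 + (H + 7*(-16)^(3/2))) = 4/(-9 + (H + 7*(-64*I))) = 4/(-9 + (H - 448*I)) = 4/(-9 + H - 448*I))
29579/E(128, -191) = 29579/((4/(-9 - 191 - 448*I))) = 29579/((4/(-200 - 448*I))) = 29579/((4*((-200 + 448*I)/240704))) = 29579/(((-200 + 448*I)/60176)) = 29579*(-50 - 112*I) = -1478950 - 3312848*I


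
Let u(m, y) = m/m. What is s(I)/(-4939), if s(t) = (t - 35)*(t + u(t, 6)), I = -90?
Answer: -11125/4939 ≈ -2.2525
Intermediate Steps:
u(m, y) = 1
s(t) = (1 + t)*(-35 + t) (s(t) = (t - 35)*(t + 1) = (-35 + t)*(1 + t) = (1 + t)*(-35 + t))
s(I)/(-4939) = (-35 + (-90)² - 34*(-90))/(-4939) = (-35 + 8100 + 3060)*(-1/4939) = 11125*(-1/4939) = -11125/4939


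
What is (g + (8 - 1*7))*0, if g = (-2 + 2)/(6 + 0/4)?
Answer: 0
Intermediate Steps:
g = 0 (g = 0/(6 + 0*(¼)) = 0/(6 + 0) = 0/6 = 0*(⅙) = 0)
(g + (8 - 1*7))*0 = (0 + (8 - 1*7))*0 = (0 + (8 - 7))*0 = (0 + 1)*0 = 1*0 = 0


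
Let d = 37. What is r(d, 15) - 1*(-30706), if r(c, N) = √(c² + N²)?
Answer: 30706 + √1594 ≈ 30746.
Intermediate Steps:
r(c, N) = √(N² + c²)
r(d, 15) - 1*(-30706) = √(15² + 37²) - 1*(-30706) = √(225 + 1369) + 30706 = √1594 + 30706 = 30706 + √1594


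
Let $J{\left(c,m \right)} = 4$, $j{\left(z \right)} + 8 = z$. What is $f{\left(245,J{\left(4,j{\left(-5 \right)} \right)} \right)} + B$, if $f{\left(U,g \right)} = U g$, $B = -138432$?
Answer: $-137452$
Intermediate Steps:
$j{\left(z \right)} = -8 + z$
$f{\left(245,J{\left(4,j{\left(-5 \right)} \right)} \right)} + B = 245 \cdot 4 - 138432 = 980 - 138432 = -137452$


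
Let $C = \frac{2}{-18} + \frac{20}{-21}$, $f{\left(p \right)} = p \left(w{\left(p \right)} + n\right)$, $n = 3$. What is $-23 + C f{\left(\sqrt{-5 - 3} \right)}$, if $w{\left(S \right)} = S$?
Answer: $- \frac{913}{63} - \frac{134 i \sqrt{2}}{21} \approx -14.492 - 9.024 i$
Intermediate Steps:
$f{\left(p \right)} = p \left(3 + p\right)$ ($f{\left(p \right)} = p \left(p + 3\right) = p \left(3 + p\right)$)
$C = - \frac{67}{63}$ ($C = 2 \left(- \frac{1}{18}\right) + 20 \left(- \frac{1}{21}\right) = - \frac{1}{9} - \frac{20}{21} = - \frac{67}{63} \approx -1.0635$)
$-23 + C f{\left(\sqrt{-5 - 3} \right)} = -23 - \frac{67 \sqrt{-5 - 3} \left(3 + \sqrt{-5 - 3}\right)}{63} = -23 - \frac{67 \sqrt{-8} \left(3 + \sqrt{-8}\right)}{63} = -23 - \frac{67 \cdot 2 i \sqrt{2} \left(3 + 2 i \sqrt{2}\right)}{63} = -23 - \frac{134 i \sqrt{2} \left(3 + 2 i \sqrt{2}\right)}{63}$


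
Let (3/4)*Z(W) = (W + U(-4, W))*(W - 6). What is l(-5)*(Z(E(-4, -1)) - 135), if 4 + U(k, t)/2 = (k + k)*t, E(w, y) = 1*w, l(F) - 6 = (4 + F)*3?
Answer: -2485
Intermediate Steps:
l(F) = 18 + 3*F (l(F) = 6 + (4 + F)*3 = 6 + (12 + 3*F) = 18 + 3*F)
E(w, y) = w
U(k, t) = -8 + 4*k*t (U(k, t) = -8 + 2*((k + k)*t) = -8 + 2*((2*k)*t) = -8 + 2*(2*k*t) = -8 + 4*k*t)
Z(W) = 4*(-8 - 15*W)*(-6 + W)/3 (Z(W) = 4*((W + (-8 + 4*(-4)*W))*(W - 6))/3 = 4*((W + (-8 - 16*W))*(-6 + W))/3 = 4*((-8 - 15*W)*(-6 + W))/3 = 4*(-8 - 15*W)*(-6 + W)/3)
l(-5)*(Z(E(-4, -1)) - 135) = (18 + 3*(-5))*((64 - 20*(-4)² + (328/3)*(-4)) - 135) = (18 - 15)*((64 - 20*16 - 1312/3) - 135) = 3*((64 - 320 - 1312/3) - 135) = 3*(-2080/3 - 135) = 3*(-2485/3) = -2485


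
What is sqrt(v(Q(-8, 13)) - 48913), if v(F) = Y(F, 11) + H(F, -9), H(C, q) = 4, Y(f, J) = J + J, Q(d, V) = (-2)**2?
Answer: I*sqrt(48887) ≈ 221.1*I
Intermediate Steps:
Q(d, V) = 4
Y(f, J) = 2*J
v(F) = 26 (v(F) = 2*11 + 4 = 22 + 4 = 26)
sqrt(v(Q(-8, 13)) - 48913) = sqrt(26 - 48913) = sqrt(-48887) = I*sqrt(48887)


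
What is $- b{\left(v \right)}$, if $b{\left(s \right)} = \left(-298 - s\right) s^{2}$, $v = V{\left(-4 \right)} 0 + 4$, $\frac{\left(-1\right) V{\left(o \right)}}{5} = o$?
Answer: $4832$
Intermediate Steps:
$V{\left(o \right)} = - 5 o$
$v = 4$ ($v = \left(-5\right) \left(-4\right) 0 + 4 = 20 \cdot 0 + 4 = 0 + 4 = 4$)
$b{\left(s \right)} = s^{2} \left(-298 - s\right)$
$- b{\left(v \right)} = - 4^{2} \left(-298 - 4\right) = - 16 \left(-298 - 4\right) = - 16 \left(-302\right) = \left(-1\right) \left(-4832\right) = 4832$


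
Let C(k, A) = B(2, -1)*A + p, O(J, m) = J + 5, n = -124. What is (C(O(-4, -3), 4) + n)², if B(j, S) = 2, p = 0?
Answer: 13456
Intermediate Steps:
O(J, m) = 5 + J
C(k, A) = 2*A (C(k, A) = 2*A + 0 = 2*A)
(C(O(-4, -3), 4) + n)² = (2*4 - 124)² = (8 - 124)² = (-116)² = 13456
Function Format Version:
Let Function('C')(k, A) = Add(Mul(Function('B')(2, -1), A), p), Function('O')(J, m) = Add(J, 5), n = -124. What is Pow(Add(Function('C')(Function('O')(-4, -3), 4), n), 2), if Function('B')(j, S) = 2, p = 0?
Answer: 13456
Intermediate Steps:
Function('O')(J, m) = Add(5, J)
Function('C')(k, A) = Mul(2, A) (Function('C')(k, A) = Add(Mul(2, A), 0) = Mul(2, A))
Pow(Add(Function('C')(Function('O')(-4, -3), 4), n), 2) = Pow(Add(Mul(2, 4), -124), 2) = Pow(Add(8, -124), 2) = Pow(-116, 2) = 13456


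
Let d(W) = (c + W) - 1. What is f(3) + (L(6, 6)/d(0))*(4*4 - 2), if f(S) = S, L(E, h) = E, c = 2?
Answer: 87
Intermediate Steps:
d(W) = 1 + W (d(W) = (2 + W) - 1 = 1 + W)
f(3) + (L(6, 6)/d(0))*(4*4 - 2) = 3 + (6/(1 + 0))*(4*4 - 2) = 3 + (6/1)*(16 - 2) = 3 + (6*1)*14 = 3 + 6*14 = 3 + 84 = 87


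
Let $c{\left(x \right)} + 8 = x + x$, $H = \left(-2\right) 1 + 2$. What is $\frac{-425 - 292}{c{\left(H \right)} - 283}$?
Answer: $\frac{239}{97} \approx 2.4639$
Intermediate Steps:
$H = 0$ ($H = -2 + 2 = 0$)
$c{\left(x \right)} = -8 + 2 x$ ($c{\left(x \right)} = -8 + \left(x + x\right) = -8 + 2 x$)
$\frac{-425 - 292}{c{\left(H \right)} - 283} = \frac{-425 - 292}{\left(-8 + 2 \cdot 0\right) - 283} = - \frac{717}{\left(-8 + 0\right) - 283} = - \frac{717}{-8 - 283} = - \frac{717}{-291} = \left(-717\right) \left(- \frac{1}{291}\right) = \frac{239}{97}$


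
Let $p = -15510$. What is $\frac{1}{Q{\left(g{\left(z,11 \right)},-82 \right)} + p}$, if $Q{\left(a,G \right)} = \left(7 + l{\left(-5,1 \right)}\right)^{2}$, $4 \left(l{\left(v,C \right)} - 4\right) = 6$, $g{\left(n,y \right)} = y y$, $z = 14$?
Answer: $- \frac{4}{61415} \approx -6.5131 \cdot 10^{-5}$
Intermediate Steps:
$g{\left(n,y \right)} = y^{2}$
$l{\left(v,C \right)} = \frac{11}{2}$ ($l{\left(v,C \right)} = 4 + \frac{1}{4} \cdot 6 = 4 + \frac{3}{2} = \frac{11}{2}$)
$Q{\left(a,G \right)} = \frac{625}{4}$ ($Q{\left(a,G \right)} = \left(7 + \frac{11}{2}\right)^{2} = \left(\frac{25}{2}\right)^{2} = \frac{625}{4}$)
$\frac{1}{Q{\left(g{\left(z,11 \right)},-82 \right)} + p} = \frac{1}{\frac{625}{4} - 15510} = \frac{1}{- \frac{61415}{4}} = - \frac{4}{61415}$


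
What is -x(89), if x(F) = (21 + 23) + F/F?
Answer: -45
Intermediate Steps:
x(F) = 45 (x(F) = 44 + 1 = 45)
-x(89) = -1*45 = -45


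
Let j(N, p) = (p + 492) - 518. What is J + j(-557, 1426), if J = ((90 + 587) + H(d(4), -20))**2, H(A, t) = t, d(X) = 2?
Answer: 433049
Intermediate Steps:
j(N, p) = -26 + p (j(N, p) = (492 + p) - 518 = -26 + p)
J = 431649 (J = ((90 + 587) - 20)**2 = (677 - 20)**2 = 657**2 = 431649)
J + j(-557, 1426) = 431649 + (-26 + 1426) = 431649 + 1400 = 433049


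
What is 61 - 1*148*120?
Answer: -17699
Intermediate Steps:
61 - 1*148*120 = 61 - 148*120 = 61 - 17760 = -17699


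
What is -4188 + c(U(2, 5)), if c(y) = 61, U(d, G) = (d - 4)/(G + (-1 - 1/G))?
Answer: -4127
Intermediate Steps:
U(d, G) = (-4 + d)/(-1 + G - 1/G)
-4188 + c(U(2, 5)) = -4188 + 61 = -4127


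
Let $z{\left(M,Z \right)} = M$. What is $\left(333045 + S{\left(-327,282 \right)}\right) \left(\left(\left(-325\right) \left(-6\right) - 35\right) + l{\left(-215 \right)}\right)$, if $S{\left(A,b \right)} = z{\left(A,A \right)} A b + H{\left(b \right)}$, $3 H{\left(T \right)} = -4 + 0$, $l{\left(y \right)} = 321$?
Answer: $\frac{204506941340}{3} \approx 6.8169 \cdot 10^{10}$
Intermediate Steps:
$H{\left(T \right)} = - \frac{4}{3}$ ($H{\left(T \right)} = \frac{-4 + 0}{3} = \frac{1}{3} \left(-4\right) = - \frac{4}{3}$)
$S{\left(A,b \right)} = - \frac{4}{3} + b A^{2}$ ($S{\left(A,b \right)} = A A b - \frac{4}{3} = A^{2} b - \frac{4}{3} = b A^{2} - \frac{4}{3} = - \frac{4}{3} + b A^{2}$)
$\left(333045 + S{\left(-327,282 \right)}\right) \left(\left(\left(-325\right) \left(-6\right) - 35\right) + l{\left(-215 \right)}\right) = \left(333045 - \left(\frac{4}{3} - 282 \left(-327\right)^{2}\right)\right) \left(\left(\left(-325\right) \left(-6\right) - 35\right) + 321\right) = \left(333045 + \left(- \frac{4}{3} + 282 \cdot 106929\right)\right) \left(\left(1950 - 35\right) + 321\right) = \left(333045 + \left(- \frac{4}{3} + 30153978\right)\right) \left(1915 + 321\right) = \left(333045 + \frac{90461930}{3}\right) 2236 = \frac{91461065}{3} \cdot 2236 = \frac{204506941340}{3}$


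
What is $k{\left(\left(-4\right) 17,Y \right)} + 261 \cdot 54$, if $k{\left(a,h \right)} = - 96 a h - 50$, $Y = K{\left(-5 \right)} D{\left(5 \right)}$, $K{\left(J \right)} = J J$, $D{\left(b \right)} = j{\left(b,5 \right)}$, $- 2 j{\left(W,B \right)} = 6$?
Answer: $-475556$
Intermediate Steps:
$j{\left(W,B \right)} = -3$ ($j{\left(W,B \right)} = \left(- \frac{1}{2}\right) 6 = -3$)
$D{\left(b \right)} = -3$
$K{\left(J \right)} = J^{2}$
$Y = -75$ ($Y = \left(-5\right)^{2} \left(-3\right) = 25 \left(-3\right) = -75$)
$k{\left(a,h \right)} = -50 - 96 a h$ ($k{\left(a,h \right)} = - 96 a h - 50 = -50 - 96 a h$)
$k{\left(\left(-4\right) 17,Y \right)} + 261 \cdot 54 = \left(-50 - 96 \left(\left(-4\right) 17\right) \left(-75\right)\right) + 261 \cdot 54 = \left(-50 - \left(-6528\right) \left(-75\right)\right) + 14094 = \left(-50 - 489600\right) + 14094 = -489650 + 14094 = -475556$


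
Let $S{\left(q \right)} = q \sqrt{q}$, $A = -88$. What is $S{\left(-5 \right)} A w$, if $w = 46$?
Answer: $20240 i \sqrt{5} \approx 45258.0 i$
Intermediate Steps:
$S{\left(q \right)} = q^{\frac{3}{2}}$
$S{\left(-5 \right)} A w = \left(-5\right)^{\frac{3}{2}} \left(-88\right) 46 = - 5 i \sqrt{5} \left(-88\right) 46 = 440 i \sqrt{5} \cdot 46 = 20240 i \sqrt{5}$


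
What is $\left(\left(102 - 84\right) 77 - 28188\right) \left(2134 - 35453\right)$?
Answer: $893015838$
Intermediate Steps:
$\left(\left(102 - 84\right) 77 - 28188\right) \left(2134 - 35453\right) = \left(18 \cdot 77 - 28188\right) \left(-33319\right) = \left(1386 - 28188\right) \left(-33319\right) = \left(-26802\right) \left(-33319\right) = 893015838$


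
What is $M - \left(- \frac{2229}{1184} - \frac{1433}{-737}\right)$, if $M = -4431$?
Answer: $- \frac{3866579947}{872608} \approx -4431.1$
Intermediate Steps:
$M - \left(- \frac{2229}{1184} - \frac{1433}{-737}\right) = -4431 - \left(- \frac{2229}{1184} - \frac{1433}{-737}\right) = -4431 - \left(\left(-2229\right) \frac{1}{1184} - - \frac{1433}{737}\right) = -4431 - \left(- \frac{2229}{1184} + \frac{1433}{737}\right) = -4431 - \frac{53899}{872608} = - \frac{3866579947}{872608}$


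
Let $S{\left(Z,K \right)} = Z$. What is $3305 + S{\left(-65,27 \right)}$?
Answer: $3240$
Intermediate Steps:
$3305 + S{\left(-65,27 \right)} = 3305 - 65 = 3240$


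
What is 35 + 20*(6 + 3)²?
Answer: 1655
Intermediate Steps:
35 + 20*(6 + 3)² = 35 + 20*9² = 35 + 20*81 = 35 + 1620 = 1655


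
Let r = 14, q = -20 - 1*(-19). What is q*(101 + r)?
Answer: -115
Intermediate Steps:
q = -1 (q = -20 + 19 = -1)
q*(101 + r) = -(101 + 14) = -1*115 = -115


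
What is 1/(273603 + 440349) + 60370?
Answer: 43101282241/713952 ≈ 60370.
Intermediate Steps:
1/(273603 + 440349) + 60370 = 1/713952 + 60370 = 43101282241/713952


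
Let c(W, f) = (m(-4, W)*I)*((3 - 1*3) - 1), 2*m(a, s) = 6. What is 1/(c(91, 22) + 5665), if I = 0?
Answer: 1/5665 ≈ 0.00017652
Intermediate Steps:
m(a, s) = 3 (m(a, s) = (1/2)*6 = 3)
c(W, f) = 0 (c(W, f) = (3*0)*((3 - 1*3) - 1) = 0*((3 - 3) - 1) = 0*(0 - 1) = 0*(-1) = 0)
1/(c(91, 22) + 5665) = 1/(0 + 5665) = 1/5665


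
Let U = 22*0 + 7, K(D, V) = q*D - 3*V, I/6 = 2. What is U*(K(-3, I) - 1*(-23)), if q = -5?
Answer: 14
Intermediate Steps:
I = 12 (I = 6*2 = 12)
K(D, V) = -5*D - 3*V
U = 7 (U = 0 + 7 = 7)
U*(K(-3, I) - 1*(-23)) = 7*((-5*(-3) - 3*12) - 1*(-23)) = 7*((15 - 36) + 23) = 7*(-21 + 23) = 7*2 = 14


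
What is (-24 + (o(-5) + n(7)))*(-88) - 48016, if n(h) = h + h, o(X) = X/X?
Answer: -47224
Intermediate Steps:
o(X) = 1
n(h) = 2*h
(-24 + (o(-5) + n(7)))*(-88) - 48016 = (-24 + (1 + 2*7))*(-88) - 48016 = (-24 + (1 + 14))*(-88) - 48016 = (-24 + 15)*(-88) - 48016 = -9*(-88) - 48016 = 792 - 48016 = -47224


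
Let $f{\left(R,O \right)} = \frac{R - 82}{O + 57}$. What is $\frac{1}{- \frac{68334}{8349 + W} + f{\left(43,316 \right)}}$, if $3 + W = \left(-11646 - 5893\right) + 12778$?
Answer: $- \frac{445735}{8542799} \approx -0.052177$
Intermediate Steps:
$W = -4764$ ($W = -3 + \left(\left(-11646 - 5893\right) + 12778\right) = -3 + \left(-17539 + 12778\right) = -3 - 4761 = -4764$)
$f{\left(R,O \right)} = \frac{-82 + R}{57 + O}$
$\frac{1}{- \frac{68334}{8349 + W} + f{\left(43,316 \right)}} = \frac{1}{- \frac{68334}{8349 - 4764} + \frac{-82 + 43}{57 + 316}} = \frac{1}{- \frac{68334}{3585} + \frac{1}{373} \left(-39\right)} = \frac{1}{\left(-68334\right) \frac{1}{3585} + \frac{1}{373} \left(-39\right)} = \frac{1}{- \frac{22778}{1195} - \frac{39}{373}} = \frac{1}{- \frac{8542799}{445735}} = - \frac{445735}{8542799}$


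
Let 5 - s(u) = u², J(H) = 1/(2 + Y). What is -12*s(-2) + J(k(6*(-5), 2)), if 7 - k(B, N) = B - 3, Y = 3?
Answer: -59/5 ≈ -11.800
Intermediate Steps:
k(B, N) = 10 - B (k(B, N) = 7 - (B - 3) = 7 - (-3 + B) = 7 + (3 - B) = 10 - B)
J(H) = ⅕ (J(H) = 1/(2 + 3) = 1/5 = ⅕)
s(u) = 5 - u²
-12*s(-2) + J(k(6*(-5), 2)) = -12*(5 - 1*(-2)²) + ⅕ = -12*(5 - 1*4) + ⅕ = -12*(5 - 4) + ⅕ = -12*1 + ⅕ = -12 + ⅕ = -59/5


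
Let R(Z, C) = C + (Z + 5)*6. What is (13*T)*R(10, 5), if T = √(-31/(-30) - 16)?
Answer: 247*I*√13470/6 ≈ 4777.8*I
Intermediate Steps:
R(Z, C) = 30 + C + 6*Z (R(Z, C) = C + (5 + Z)*6 = C + (30 + 6*Z) = 30 + C + 6*Z)
T = I*√13470/30 (T = √(-31*(-1/30) - 16) = √(31/30 - 16) = √(-449/30) = I*√13470/30 ≈ 3.8687*I)
(13*T)*R(10, 5) = (13*(I*√13470/30))*(30 + 5 + 6*10) = (13*I*√13470/30)*(30 + 5 + 60) = (13*I*√13470/30)*95 = 247*I*√13470/6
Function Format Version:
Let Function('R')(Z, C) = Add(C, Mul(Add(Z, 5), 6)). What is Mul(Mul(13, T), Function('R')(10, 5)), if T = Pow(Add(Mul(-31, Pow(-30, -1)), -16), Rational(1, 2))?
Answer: Mul(Rational(247, 6), I, Pow(13470, Rational(1, 2))) ≈ Mul(4777.8, I)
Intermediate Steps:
Function('R')(Z, C) = Add(30, C, Mul(6, Z)) (Function('R')(Z, C) = Add(C, Mul(Add(5, Z), 6)) = Add(C, Add(30, Mul(6, Z))) = Add(30, C, Mul(6, Z)))
T = Mul(Rational(1, 30), I, Pow(13470, Rational(1, 2))) (T = Pow(Add(Mul(-31, Rational(-1, 30)), -16), Rational(1, 2)) = Pow(Add(Rational(31, 30), -16), Rational(1, 2)) = Pow(Rational(-449, 30), Rational(1, 2)) = Mul(Rational(1, 30), I, Pow(13470, Rational(1, 2))) ≈ Mul(3.8687, I))
Mul(Mul(13, T), Function('R')(10, 5)) = Mul(Mul(13, Mul(Rational(1, 30), I, Pow(13470, Rational(1, 2)))), Add(30, 5, Mul(6, 10))) = Mul(Mul(Rational(13, 30), I, Pow(13470, Rational(1, 2))), Add(30, 5, 60)) = Mul(Mul(Rational(13, 30), I, Pow(13470, Rational(1, 2))), 95) = Mul(Rational(247, 6), I, Pow(13470, Rational(1, 2)))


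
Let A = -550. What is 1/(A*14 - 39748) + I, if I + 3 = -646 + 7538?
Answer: 326869271/47448 ≈ 6889.0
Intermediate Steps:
I = 6889 (I = -3 + (-646 + 7538) = -3 + 6892 = 6889)
1/(A*14 - 39748) + I = 1/(-550*14 - 39748) + 6889 = 1/(-7700 - 39748) + 6889 = 1/(-47448) + 6889 = -1/47448 + 6889 = 326869271/47448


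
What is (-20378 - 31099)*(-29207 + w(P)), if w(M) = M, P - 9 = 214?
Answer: 1492009368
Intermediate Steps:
P = 223 (P = 9 + 214 = 223)
(-20378 - 31099)*(-29207 + w(P)) = (-20378 - 31099)*(-29207 + 223) = -51477*(-28984) = 1492009368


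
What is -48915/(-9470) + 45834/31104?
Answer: 32591669/4909248 ≈ 6.6388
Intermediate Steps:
-48915/(-9470) + 45834/31104 = -48915*(-1/9470) + 45834*(1/31104) = 9783/1894 + 7639/5184 = 32591669/4909248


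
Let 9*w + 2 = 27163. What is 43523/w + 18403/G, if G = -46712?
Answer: 17797573501/1268744632 ≈ 14.028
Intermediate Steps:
w = 27161/9 (w = -2/9 + (⅑)*27163 = -2/9 + 27163/9 = 27161/9 ≈ 3017.9)
43523/w + 18403/G = 43523/(27161/9) + 18403/(-46712) = 43523*(9/27161) + 18403*(-1/46712) = 391707/27161 - 18403/46712 = 17797573501/1268744632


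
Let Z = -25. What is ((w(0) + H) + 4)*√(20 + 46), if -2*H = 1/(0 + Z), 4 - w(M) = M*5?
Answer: 401*√66/50 ≈ 65.155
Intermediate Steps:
w(M) = 4 - 5*M (w(M) = 4 - M*5 = 4 - 5*M)
H = 1/50 (H = -1/(2*(0 - 25)) = -½/(-25) = -½*(-1/25) = 1/50 ≈ 0.020000)
((w(0) + H) + 4)*√(20 + 46) = (((4 - 5*0) + 1/50) + 4)*√(20 + 46) = (((4 + 0) + 1/50) + 4)*√66 = ((4 + 1/50) + 4)*√66 = (201/50 + 4)*√66 = 401*√66/50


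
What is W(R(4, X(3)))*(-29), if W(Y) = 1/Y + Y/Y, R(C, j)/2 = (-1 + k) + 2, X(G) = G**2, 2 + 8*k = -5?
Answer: -145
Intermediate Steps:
k = -7/8 (k = -1/4 + (1/8)*(-5) = -1/4 - 5/8 = -7/8 ≈ -0.87500)
R(C, j) = 1/4 (R(C, j) = 2*((-1 - 7/8) + 2) = 2*(-15/8 + 2) = 2*(1/8) = 1/4)
W(Y) = 1 + 1/Y (W(Y) = 1/Y + 1 = 1 + 1/Y)
W(R(4, X(3)))*(-29) = ((1 + 1/4)/(1/4))*(-29) = (4*(5/4))*(-29) = 5*(-29) = -145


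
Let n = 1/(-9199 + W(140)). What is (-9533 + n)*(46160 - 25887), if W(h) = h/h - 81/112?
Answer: -199110055005389/1030257 ≈ -1.9326e+8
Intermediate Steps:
W(h) = 31/112 (W(h) = 1 - 81*1/112 = 1 - 81/112 = 31/112)
n = -112/1030257 (n = 1/(-9199 + 31/112) = 1/(-1030257/112) = -112/1030257 ≈ -0.00010871)
(-9533 + n)*(46160 - 25887) = (-9533 - 112/1030257)*(46160 - 25887) = -9821440093/1030257*20273 = -199110055005389/1030257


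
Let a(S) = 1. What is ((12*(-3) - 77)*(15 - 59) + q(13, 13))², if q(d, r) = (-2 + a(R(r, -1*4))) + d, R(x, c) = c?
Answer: 24840256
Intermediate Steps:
q(d, r) = -1 + d (q(d, r) = (-2 + 1) + d = -1 + d)
((12*(-3) - 77)*(15 - 59) + q(13, 13))² = ((12*(-3) - 77)*(15 - 59) + (-1 + 13))² = ((-36 - 77)*(-44) + 12)² = (-113*(-44) + 12)² = (4972 + 12)² = 4984² = 24840256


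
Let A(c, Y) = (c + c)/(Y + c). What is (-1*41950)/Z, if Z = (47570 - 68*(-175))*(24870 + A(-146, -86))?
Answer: -243310/8578743751 ≈ -2.8362e-5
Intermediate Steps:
A(c, Y) = 2*c/(Y + c) (A(c, Y) = (2*c)/(Y + c) = 2*c/(Y + c))
Z = 42893718755/29 (Z = (47570 - 68*(-175))*(24870 + 2*(-146)/(-86 - 146)) = (47570 + 11900)*(24870 + 2*(-146)/(-232)) = 59470*(24870 + 2*(-146)*(-1/232)) = 59470*(24870 + 73/58) = 59470*(1442533/58) = 42893718755/29 ≈ 1.4791e+9)
(-1*41950)/Z = (-1*41950)/(42893718755/29) = -41950*29/42893718755 = -243310/8578743751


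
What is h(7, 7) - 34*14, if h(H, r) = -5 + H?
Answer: -474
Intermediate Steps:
h(7, 7) - 34*14 = (-5 + 7) - 34*14 = 2 - 476 = -474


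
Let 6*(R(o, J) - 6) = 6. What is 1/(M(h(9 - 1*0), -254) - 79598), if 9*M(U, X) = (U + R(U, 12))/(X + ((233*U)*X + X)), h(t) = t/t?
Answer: -268605/21380420794 ≈ -1.2563e-5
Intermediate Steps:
R(o, J) = 7 (R(o, J) = 6 + (⅙)*6 = 6 + 1 = 7)
h(t) = 1
M(U, X) = (7 + U)/(9*(2*X + 233*U*X)) (M(U, X) = ((U + 7)/(X + ((233*U)*X + X)))/9 = ((7 + U)/(X + (233*U*X + X)))/9 = ((7 + U)/(X + (X + 233*U*X)))/9 = ((7 + U)/(2*X + 233*U*X))/9 = (7 + U)/(9*(2*X + 233*U*X)))
1/(M(h(9 - 1*0), -254) - 79598) = 1/((⅑)*(7 + 1)/(-254*(2 + 233*1)) - 79598) = 1/((⅑)*(-1/254)*8/(2 + 233) - 79598) = 1/((⅑)*(-1/254)*8/235 - 79598) = 1/((⅑)*(-1/254)*(1/235)*8 - 79598) = 1/(-4/268605 - 79598) = 1/(-21380420794/268605) = -268605/21380420794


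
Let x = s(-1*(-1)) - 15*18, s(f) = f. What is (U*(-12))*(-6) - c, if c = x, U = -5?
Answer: -91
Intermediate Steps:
x = -269 (x = -1*(-1) - 15*18 = 1 - 270 = -269)
c = -269
(U*(-12))*(-6) - c = -5*(-12)*(-6) - 1*(-269) = 60*(-6) + 269 = -360 + 269 = -91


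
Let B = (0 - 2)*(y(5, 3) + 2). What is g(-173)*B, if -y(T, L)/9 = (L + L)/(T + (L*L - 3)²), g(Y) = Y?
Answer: 9688/41 ≈ 236.29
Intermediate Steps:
y(T, L) = -18*L/(T + (-3 + L²)²) (y(T, L) = -9*(L + L)/(T + (L*L - 3)²) = -9*2*L/(T + (L² - 3)²) = -9*2*L/(T + (-3 + L²)²) = -18*L/(T + (-3 + L²)²))
B = -56/41 (B = (0 - 2)*(-18*3/(5 + (-3 + 3²)²) + 2) = -2*(-18*3/(5 + (-3 + 9)²) + 2) = -2*(-18*3/(5 + 6²) + 2) = -2*(-18*3/(5 + 36) + 2) = -2*(-18*3/41 + 2) = -2*(-18*3*1/41 + 2) = -2*(-54/41 + 2) = -2*28/41 = -56/41 ≈ -1.3659)
g(-173)*B = -173*(-56/41) = 9688/41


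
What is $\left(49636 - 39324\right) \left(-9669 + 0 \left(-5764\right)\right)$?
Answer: $-99706728$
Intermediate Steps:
$\left(49636 - 39324\right) \left(-9669 + 0 \left(-5764\right)\right) = 10312 \left(-9669 + 0\right) = 10312 \left(-9669\right) = -99706728$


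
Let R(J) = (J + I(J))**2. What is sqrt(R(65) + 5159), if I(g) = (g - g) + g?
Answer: 3*sqrt(2451) ≈ 148.52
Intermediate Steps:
I(g) = g (I(g) = 0 + g = g)
R(J) = 4*J**2 (R(J) = (J + J)**2 = (2*J)**2 = 4*J**2)
sqrt(R(65) + 5159) = sqrt(4*65**2 + 5159) = sqrt(4*4225 + 5159) = sqrt(16900 + 5159) = sqrt(22059) = 3*sqrt(2451)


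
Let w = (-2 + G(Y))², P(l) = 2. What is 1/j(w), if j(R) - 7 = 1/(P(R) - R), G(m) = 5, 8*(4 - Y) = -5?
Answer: 7/48 ≈ 0.14583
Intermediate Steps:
Y = 37/8 (Y = 4 - ⅛*(-5) = 4 + 5/8 = 37/8 ≈ 4.6250)
w = 9 (w = (-2 + 5)² = 3² = 9)
j(R) = 7 + 1/(2 - R)
1/j(w) = 1/((-15 + 7*9)/(-2 + 9)) = 1/((-15 + 63)/7) = 1/((⅐)*48) = 1/(48/7) = 7/48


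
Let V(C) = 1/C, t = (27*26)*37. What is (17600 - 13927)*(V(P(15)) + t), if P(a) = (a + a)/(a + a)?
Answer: 95406175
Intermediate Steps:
t = 25974 (t = 702*37 = 25974)
P(a) = 1 (P(a) = (2*a)/((2*a)) = (2*a)*(1/(2*a)) = 1)
(17600 - 13927)*(V(P(15)) + t) = (17600 - 13927)*(1/1 + 25974) = 3673*(1 + 25974) = 3673*25975 = 95406175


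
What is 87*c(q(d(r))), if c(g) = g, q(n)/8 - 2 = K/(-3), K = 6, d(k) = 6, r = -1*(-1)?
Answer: 0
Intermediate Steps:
r = 1
q(n) = 0 (q(n) = 16 + 8*(6/(-3)) = 16 + 8*(6*(-⅓)) = 16 + 8*(-2) = 16 - 16 = 0)
87*c(q(d(r))) = 87*0 = 0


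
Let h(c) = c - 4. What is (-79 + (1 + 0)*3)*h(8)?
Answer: -304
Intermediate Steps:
h(c) = -4 + c
(-79 + (1 + 0)*3)*h(8) = (-79 + (1 + 0)*3)*(-4 + 8) = (-79 + 1*3)*4 = (-79 + 3)*4 = -76*4 = -304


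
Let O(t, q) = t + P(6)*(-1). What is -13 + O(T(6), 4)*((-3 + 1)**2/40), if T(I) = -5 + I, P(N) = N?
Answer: -27/2 ≈ -13.500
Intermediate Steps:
O(t, q) = -6 + t (O(t, q) = t + 6*(-1) = t - 6 = -6 + t)
-13 + O(T(6), 4)*((-3 + 1)**2/40) = -13 + (-6 + (-5 + 6))*((-3 + 1)**2/40) = -13 + (-6 + 1)*((-2)**2*(1/40)) = -13 - 20/40 = -13 - 5*1/10 = -13 - 1/2 = -27/2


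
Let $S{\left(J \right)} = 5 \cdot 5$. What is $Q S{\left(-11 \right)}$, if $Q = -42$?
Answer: $-1050$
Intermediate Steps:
$S{\left(J \right)} = 25$
$Q S{\left(-11 \right)} = \left(-42\right) 25 = -1050$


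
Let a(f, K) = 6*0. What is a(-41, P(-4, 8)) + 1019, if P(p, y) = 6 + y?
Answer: 1019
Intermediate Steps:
a(f, K) = 0
a(-41, P(-4, 8)) + 1019 = 0 + 1019 = 1019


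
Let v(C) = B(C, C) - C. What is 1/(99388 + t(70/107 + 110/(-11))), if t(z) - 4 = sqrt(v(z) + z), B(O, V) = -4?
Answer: 24848/2469692417 - I/4939384834 ≈ 1.0061e-5 - 2.0245e-10*I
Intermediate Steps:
v(C) = -4 - C
t(z) = 4 + 2*I (t(z) = 4 + sqrt((-4 - z) + z) = 4 + sqrt(-4) = 4 + 2*I)
1/(99388 + t(70/107 + 110/(-11))) = 1/(99388 + (4 + 2*I)) = 1/(99392 + 2*I) = (99392 - 2*I)/9878769668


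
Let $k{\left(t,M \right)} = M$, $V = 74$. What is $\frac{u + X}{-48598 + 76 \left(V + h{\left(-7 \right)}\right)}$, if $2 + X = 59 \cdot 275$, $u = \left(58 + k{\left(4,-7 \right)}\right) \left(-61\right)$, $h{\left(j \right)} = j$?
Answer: $- \frac{6556}{21753} \approx -0.30138$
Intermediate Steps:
$u = -3111$ ($u = \left(58 - 7\right) \left(-61\right) = 51 \left(-61\right) = -3111$)
$X = 16223$ ($X = -2 + 59 \cdot 275 = -2 + 16225 = 16223$)
$\frac{u + X}{-48598 + 76 \left(V + h{\left(-7 \right)}\right)} = \frac{-3111 + 16223}{-48598 + 76 \left(74 - 7\right)} = \frac{13112}{-48598 + 76 \cdot 67} = \frac{13112}{-48598 + 5092} = \frac{13112}{-43506} = 13112 \left(- \frac{1}{43506}\right) = - \frac{6556}{21753}$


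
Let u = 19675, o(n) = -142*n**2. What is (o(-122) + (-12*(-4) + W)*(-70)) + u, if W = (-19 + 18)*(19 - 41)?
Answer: -2098753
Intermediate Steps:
W = 22 (W = -1*(-22) = 22)
(o(-122) + (-12*(-4) + W)*(-70)) + u = (-142*(-122)**2 + (-12*(-4) + 22)*(-70)) + 19675 = (-142*14884 + (48 + 22)*(-70)) + 19675 = (-2113528 + 70*(-70)) + 19675 = (-2113528 - 4900) + 19675 = -2118428 + 19675 = -2098753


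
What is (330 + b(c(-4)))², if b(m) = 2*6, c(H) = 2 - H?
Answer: 116964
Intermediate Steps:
b(m) = 12
(330 + b(c(-4)))² = (330 + 12)² = 342² = 116964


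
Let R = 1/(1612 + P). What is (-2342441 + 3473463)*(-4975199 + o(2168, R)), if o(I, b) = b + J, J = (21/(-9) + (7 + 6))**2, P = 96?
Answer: -43248590417378797/7686 ≈ -5.6269e+12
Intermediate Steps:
R = 1/1708 (R = 1/(1612 + 96) = 1/1708 ≈ 0.00058548)
J = 1024/9 (J = (21*(-1/9) + 13)**2 = (-7/3 + 13)**2 = (32/3)**2 = 1024/9 ≈ 113.78)
o(I, b) = 1024/9 + b (o(I, b) = b + 1024/9 = 1024/9 + b)
(-2342441 + 3473463)*(-4975199 + o(2168, R)) = (-2342441 + 3473463)*(-4975199 + (1024/9 + 1/1708)) = 1131022*(-4975199 + 1749001/15372) = 1131022*(-76477010027/15372) = -43248590417378797/7686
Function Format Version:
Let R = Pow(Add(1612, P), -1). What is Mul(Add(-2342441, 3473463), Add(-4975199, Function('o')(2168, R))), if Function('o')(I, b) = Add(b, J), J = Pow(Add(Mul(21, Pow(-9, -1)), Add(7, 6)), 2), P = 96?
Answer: Rational(-43248590417378797, 7686) ≈ -5.6269e+12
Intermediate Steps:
R = Rational(1, 1708) (R = Pow(Add(1612, 96), -1) = Pow(1708, -1) = Rational(1, 1708) ≈ 0.00058548)
J = Rational(1024, 9) (J = Pow(Add(Mul(21, Rational(-1, 9)), 13), 2) = Pow(Add(Rational(-7, 3), 13), 2) = Pow(Rational(32, 3), 2) = Rational(1024, 9) ≈ 113.78)
Function('o')(I, b) = Add(Rational(1024, 9), b) (Function('o')(I, b) = Add(b, Rational(1024, 9)) = Add(Rational(1024, 9), b))
Mul(Add(-2342441, 3473463), Add(-4975199, Function('o')(2168, R))) = Mul(Add(-2342441, 3473463), Add(-4975199, Add(Rational(1024, 9), Rational(1, 1708)))) = Mul(1131022, Add(-4975199, Rational(1749001, 15372))) = Mul(1131022, Rational(-76477010027, 15372)) = Rational(-43248590417378797, 7686)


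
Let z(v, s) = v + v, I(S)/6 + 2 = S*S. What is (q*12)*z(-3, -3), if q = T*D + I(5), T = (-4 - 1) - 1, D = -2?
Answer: -10800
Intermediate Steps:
I(S) = -12 + 6*S² (I(S) = -12 + 6*(S*S) = -12 + 6*S²)
T = -6 (T = -5 - 1 = -6)
z(v, s) = 2*v
q = 150 (q = -6*(-2) + (-12 + 6*5²) = 12 + (-12 + 6*25) = 12 + (-12 + 150) = 12 + 138 = 150)
(q*12)*z(-3, -3) = (150*12)*(2*(-3)) = 1800*(-6) = -10800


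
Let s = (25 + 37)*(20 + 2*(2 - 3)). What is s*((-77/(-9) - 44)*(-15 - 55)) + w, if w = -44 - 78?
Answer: 2768798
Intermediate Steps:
w = -122
s = 1116 (s = 62*(20 + 2*(-1)) = 62*(20 - 2) = 62*18 = 1116)
s*((-77/(-9) - 44)*(-15 - 55)) + w = 1116*((-77/(-9) - 44)*(-15 - 55)) - 122 = 1116*((-77*(-1/9) - 44)*(-70)) - 122 = 1116*((77/9 - 44)*(-70)) - 122 = 1116*(-319/9*(-70)) - 122 = 1116*(22330/9) - 122 = 2768920 - 122 = 2768798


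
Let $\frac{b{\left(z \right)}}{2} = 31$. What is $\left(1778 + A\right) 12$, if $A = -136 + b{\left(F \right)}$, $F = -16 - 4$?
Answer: $20448$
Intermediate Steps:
$F = -20$ ($F = -16 - 4 = -20$)
$b{\left(z \right)} = 62$ ($b{\left(z \right)} = 2 \cdot 31 = 62$)
$A = -74$ ($A = -136 + 62 = -74$)
$\left(1778 + A\right) 12 = \left(1778 - 74\right) 12 = 1704 \cdot 12 = 20448$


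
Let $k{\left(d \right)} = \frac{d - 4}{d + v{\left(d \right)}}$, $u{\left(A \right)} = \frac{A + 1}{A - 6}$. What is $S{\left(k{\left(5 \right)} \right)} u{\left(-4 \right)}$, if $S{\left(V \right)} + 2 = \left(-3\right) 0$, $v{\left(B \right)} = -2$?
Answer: $- \frac{3}{5} \approx -0.6$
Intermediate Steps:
$u{\left(A \right)} = \frac{1 + A}{-6 + A}$ ($u{\left(A \right)} = \frac{1 + A}{A - 6} = \frac{1 + A}{-6 + A}$)
$k{\left(d \right)} = \frac{-4 + d}{-2 + d}$ ($k{\left(d \right)} = \frac{d - 4}{d - 2} = \frac{-4 + d}{-2 + d}$)
$S{\left(V \right)} = -2$ ($S{\left(V \right)} = -2 - 0 = -2 + 0 = -2$)
$S{\left(k{\left(5 \right)} \right)} u{\left(-4 \right)} = - 2 \frac{1 - 4}{-6 - 4} = - 2 \frac{1}{-10} \left(-3\right) = - 2 \left(\left(- \frac{1}{10}\right) \left(-3\right)\right) = \left(-2\right) \frac{3}{10} = - \frac{3}{5}$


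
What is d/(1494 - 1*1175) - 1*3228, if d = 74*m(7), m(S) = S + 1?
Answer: -1029140/319 ≈ -3226.1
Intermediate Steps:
m(S) = 1 + S
d = 592 (d = 74*(1 + 7) = 74*8 = 592)
d/(1494 - 1*1175) - 1*3228 = 592/(1494 - 1*1175) - 1*3228 = 592/(1494 - 1175) - 3228 = 592/319 - 3228 = -1029140/319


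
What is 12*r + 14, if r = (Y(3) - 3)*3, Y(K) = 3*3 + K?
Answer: 338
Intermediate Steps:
Y(K) = 9 + K
r = 27 (r = ((9 + 3) - 3)*3 = (12 - 3)*3 = 9*3 = 27)
12*r + 14 = 12*27 + 14 = 324 + 14 = 338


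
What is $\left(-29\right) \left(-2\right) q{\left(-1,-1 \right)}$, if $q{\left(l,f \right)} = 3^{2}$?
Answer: $522$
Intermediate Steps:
$q{\left(l,f \right)} = 9$
$\left(-29\right) \left(-2\right) q{\left(-1,-1 \right)} = \left(-29\right) \left(-2\right) 9 = 58 \cdot 9 = 522$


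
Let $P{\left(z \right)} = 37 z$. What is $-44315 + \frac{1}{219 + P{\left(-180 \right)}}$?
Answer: $- \frac{285432916}{6441} \approx -44315.0$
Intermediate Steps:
$-44315 + \frac{1}{219 + P{\left(-180 \right)}} = -44315 + \frac{1}{219 + 37 \left(-180\right)} = -44315 + \frac{1}{219 - 6660} = -44315 + \frac{1}{-6441} = -44315 - \frac{1}{6441} = - \frac{285432916}{6441}$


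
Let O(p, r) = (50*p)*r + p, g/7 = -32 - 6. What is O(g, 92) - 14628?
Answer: -1238494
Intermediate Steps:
g = -266 (g = 7*(-32 - 6) = 7*(-38) = -266)
O(p, r) = p + 50*p*r (O(p, r) = 50*p*r + p = p + 50*p*r)
O(g, 92) - 14628 = -266*(1 + 50*92) - 14628 = -266*(1 + 4600) - 14628 = -266*4601 - 14628 = -1223866 - 14628 = -1238494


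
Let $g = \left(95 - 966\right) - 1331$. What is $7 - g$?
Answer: $2209$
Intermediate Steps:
$g = -2202$ ($g = -871 - 1331 = -2202$)
$7 - g = 7 - -2202 = 7 + 2202 = 2209$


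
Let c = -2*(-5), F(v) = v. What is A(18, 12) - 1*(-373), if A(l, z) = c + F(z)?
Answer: 395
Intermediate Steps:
c = 10
A(l, z) = 10 + z
A(18, 12) - 1*(-373) = (10 + 12) - 1*(-373) = 22 + 373 = 395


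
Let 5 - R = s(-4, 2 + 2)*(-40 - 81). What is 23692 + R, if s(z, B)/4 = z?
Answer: 21761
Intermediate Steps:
s(z, B) = 4*z
R = -1931 (R = 5 - 4*(-4)*(-40 - 81) = 5 - (-16)*(-121) = 5 - 1*1936 = 5 - 1936 = -1931)
23692 + R = 23692 - 1931 = 21761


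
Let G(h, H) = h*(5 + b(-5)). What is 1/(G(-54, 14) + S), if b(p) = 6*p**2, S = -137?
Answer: -1/8507 ≈ -0.00011755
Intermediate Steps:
G(h, H) = 155*h (G(h, H) = h*(5 + 6*(-5)**2) = h*(5 + 6*25) = h*(5 + 150) = h*155 = 155*h)
1/(G(-54, 14) + S) = 1/(155*(-54) - 137) = 1/(-8370 - 137) = 1/(-8507) = -1/8507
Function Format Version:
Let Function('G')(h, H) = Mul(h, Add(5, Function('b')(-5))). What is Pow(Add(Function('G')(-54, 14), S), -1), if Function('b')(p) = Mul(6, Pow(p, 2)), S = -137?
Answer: Rational(-1, 8507) ≈ -0.00011755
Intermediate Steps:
Function('G')(h, H) = Mul(155, h) (Function('G')(h, H) = Mul(h, Add(5, Mul(6, Pow(-5, 2)))) = Mul(h, Add(5, Mul(6, 25))) = Mul(h, Add(5, 150)) = Mul(h, 155) = Mul(155, h))
Pow(Add(Function('G')(-54, 14), S), -1) = Pow(Add(Mul(155, -54), -137), -1) = Pow(Add(-8370, -137), -1) = Pow(-8507, -1) = Rational(-1, 8507)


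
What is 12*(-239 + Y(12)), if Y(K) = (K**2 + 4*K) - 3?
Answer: -600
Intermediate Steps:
Y(K) = -3 + K**2 + 4*K
12*(-239 + Y(12)) = 12*(-239 + (-3 + 12**2 + 4*12)) = 12*(-239 + (-3 + 144 + 48)) = 12*(-239 + 189) = 12*(-50) = -600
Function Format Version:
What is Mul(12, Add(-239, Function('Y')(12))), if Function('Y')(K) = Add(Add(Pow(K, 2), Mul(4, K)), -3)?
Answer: -600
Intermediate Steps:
Function('Y')(K) = Add(-3, Pow(K, 2), Mul(4, K))
Mul(12, Add(-239, Function('Y')(12))) = Mul(12, Add(-239, Add(-3, Pow(12, 2), Mul(4, 12)))) = Mul(12, Add(-239, Add(-3, 144, 48))) = Mul(12, Add(-239, 189)) = Mul(12, -50) = -600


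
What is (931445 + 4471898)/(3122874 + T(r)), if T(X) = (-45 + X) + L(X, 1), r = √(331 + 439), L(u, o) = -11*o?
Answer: 8436828390287/4875996130177 - 5403343*√770/9751992260354 ≈ 1.7303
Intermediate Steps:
r = √770 ≈ 27.749
T(X) = -56 + X (T(X) = (-45 + X) - 11*1 = (-45 + X) - 11 = -56 + X)
(931445 + 4471898)/(3122874 + T(r)) = (931445 + 4471898)/(3122874 + (-56 + √770)) = 5403343/(3122818 + √770)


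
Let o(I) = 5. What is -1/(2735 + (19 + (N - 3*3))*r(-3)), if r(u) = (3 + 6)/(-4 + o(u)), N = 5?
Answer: -1/2870 ≈ -0.00034843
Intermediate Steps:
r(u) = 9 (r(u) = (3 + 6)/(-4 + 5) = 9/1 = 9*1 = 9)
-1/(2735 + (19 + (N - 3*3))*r(-3)) = -1/(2735 + (19 + (5 - 3*3))*9) = -1/(2735 + (19 + (5 - 9))*9) = -1/(2735 + (19 - 4)*9) = -1/(2735 + 15*9) = -1/(2735 + 135) = -1/2870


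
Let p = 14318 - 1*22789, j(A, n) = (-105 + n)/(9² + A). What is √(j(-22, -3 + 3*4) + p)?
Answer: I*√29493215/59 ≈ 92.047*I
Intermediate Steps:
j(A, n) = (-105 + n)/(81 + A)
p = -8471 (p = 14318 - 22789 = -8471)
√(j(-22, -3 + 3*4) + p) = √((-105 + (-3 + 3*4))/(81 - 22) - 8471) = √((-105 + (-3 + 12))/59 - 8471) = √((-105 + 9)/59 - 8471) = √((1/59)*(-96) - 8471) = √(-96/59 - 8471) = √(-499885/59) = I*√29493215/59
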